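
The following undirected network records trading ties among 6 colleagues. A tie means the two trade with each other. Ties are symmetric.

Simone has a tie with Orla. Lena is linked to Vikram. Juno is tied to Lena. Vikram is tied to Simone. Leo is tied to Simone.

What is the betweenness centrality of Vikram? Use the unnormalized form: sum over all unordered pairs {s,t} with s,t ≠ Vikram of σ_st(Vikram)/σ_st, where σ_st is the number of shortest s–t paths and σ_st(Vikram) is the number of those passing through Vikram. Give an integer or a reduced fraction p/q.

6

Pairs whose geodesics pass through Vikram — Orla–Lena: 1; Orla–Juno: 1; Lena–Simone: 1; Lena–Leo: 1; Simone–Juno: 1; Leo–Juno: 1.
All other pairs contribute 0.
Summing the contributions gives betweenness(Vikram) = 6.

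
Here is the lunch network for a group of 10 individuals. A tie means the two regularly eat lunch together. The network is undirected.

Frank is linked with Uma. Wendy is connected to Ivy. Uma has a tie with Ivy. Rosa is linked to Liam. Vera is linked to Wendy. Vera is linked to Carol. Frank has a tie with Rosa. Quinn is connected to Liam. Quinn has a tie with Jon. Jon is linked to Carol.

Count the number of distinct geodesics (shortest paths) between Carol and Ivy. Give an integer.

The shortest distance is 3, and the only length-3 path is Carol–Vera–Wendy–Ivy. So there is exactly 1 shortest path.

1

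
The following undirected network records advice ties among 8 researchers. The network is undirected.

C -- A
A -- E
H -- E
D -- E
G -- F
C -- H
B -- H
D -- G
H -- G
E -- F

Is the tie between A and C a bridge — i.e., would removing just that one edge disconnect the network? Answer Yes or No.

No

Even without that edge, A still reaches C via A – E – H – C, so the network stays connected. Not a bridge.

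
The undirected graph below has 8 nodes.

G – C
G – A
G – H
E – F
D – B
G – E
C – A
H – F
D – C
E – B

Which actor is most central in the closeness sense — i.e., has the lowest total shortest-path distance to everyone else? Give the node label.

G

Farness (sum of distances to all others) for each node — A:14, B:14, C:12, D:14, E:11, F:15, G:10, H:14.
The smallest farness is 10, for G, so G has the highest closeness.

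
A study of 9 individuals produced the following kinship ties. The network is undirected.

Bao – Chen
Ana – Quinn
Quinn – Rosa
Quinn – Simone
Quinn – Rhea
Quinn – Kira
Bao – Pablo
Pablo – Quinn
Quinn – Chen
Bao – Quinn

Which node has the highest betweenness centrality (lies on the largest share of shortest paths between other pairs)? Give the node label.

Quinn

Unnormalized betweenness of each node: Ana:0, Bao:1/2, Chen:0, Kira:0, Pablo:0, Quinn:51/2, Rhea:0, Rosa:0, Simone:0.
Quinn has the largest value, 51/2, making it the main broker — the node through which the most shortest paths run.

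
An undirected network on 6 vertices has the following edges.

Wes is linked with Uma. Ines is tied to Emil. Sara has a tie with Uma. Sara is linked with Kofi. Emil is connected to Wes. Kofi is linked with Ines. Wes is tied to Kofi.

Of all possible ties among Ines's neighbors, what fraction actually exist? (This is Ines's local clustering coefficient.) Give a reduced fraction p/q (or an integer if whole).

Ines's neighbors: Emil and Kofi (k = 2).
Possible neighbor pairs: C(2,2) = 1. Edges among them: none → e = 0.
Clustering(Ines) = 0/1.

0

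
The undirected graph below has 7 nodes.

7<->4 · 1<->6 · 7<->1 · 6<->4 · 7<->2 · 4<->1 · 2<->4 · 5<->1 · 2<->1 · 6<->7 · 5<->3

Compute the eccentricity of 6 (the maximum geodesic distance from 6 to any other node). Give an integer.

3

Distances from 6: 1:1, 2:2, 3:3, 4:1, 5:2, 7:1.
The largest is 3 (to 3), so the eccentricity of 6 is 3.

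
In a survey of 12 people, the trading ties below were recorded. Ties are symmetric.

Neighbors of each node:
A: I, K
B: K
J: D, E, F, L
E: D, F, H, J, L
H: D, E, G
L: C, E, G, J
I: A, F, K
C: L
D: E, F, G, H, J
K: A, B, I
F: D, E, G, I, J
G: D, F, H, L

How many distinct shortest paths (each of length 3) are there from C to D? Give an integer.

3

The shortest distance is 3. The length-3 paths are: C–L–J–D; C–L–E–D; C–L–G–D.
That gives 3 distinct shortest paths.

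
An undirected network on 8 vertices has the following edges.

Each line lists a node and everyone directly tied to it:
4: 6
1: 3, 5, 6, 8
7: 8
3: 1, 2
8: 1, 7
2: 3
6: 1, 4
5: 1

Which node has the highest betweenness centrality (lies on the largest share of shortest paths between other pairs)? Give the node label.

1

Unnormalized betweenness of each node: 1:18, 2:0, 3:6, 4:0, 5:0, 6:6, 7:0, 8:6.
1 has the largest value, 18, making it the main broker — the node through which the most shortest paths run.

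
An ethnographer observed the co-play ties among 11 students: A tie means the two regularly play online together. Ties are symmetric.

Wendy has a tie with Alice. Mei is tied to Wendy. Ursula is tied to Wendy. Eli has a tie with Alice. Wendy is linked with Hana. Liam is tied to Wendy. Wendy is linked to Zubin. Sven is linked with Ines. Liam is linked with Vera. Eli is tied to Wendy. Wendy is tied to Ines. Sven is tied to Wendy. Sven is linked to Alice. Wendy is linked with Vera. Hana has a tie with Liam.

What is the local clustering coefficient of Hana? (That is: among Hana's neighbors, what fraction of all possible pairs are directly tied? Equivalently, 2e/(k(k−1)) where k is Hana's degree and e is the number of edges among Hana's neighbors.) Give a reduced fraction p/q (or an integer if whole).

Hana's neighbors: Liam and Wendy (k = 2).
Possible neighbor pairs: C(2,2) = 1. Edges among them: Liam–Wendy → e = 1.
Clustering(Hana) = 1/1.

1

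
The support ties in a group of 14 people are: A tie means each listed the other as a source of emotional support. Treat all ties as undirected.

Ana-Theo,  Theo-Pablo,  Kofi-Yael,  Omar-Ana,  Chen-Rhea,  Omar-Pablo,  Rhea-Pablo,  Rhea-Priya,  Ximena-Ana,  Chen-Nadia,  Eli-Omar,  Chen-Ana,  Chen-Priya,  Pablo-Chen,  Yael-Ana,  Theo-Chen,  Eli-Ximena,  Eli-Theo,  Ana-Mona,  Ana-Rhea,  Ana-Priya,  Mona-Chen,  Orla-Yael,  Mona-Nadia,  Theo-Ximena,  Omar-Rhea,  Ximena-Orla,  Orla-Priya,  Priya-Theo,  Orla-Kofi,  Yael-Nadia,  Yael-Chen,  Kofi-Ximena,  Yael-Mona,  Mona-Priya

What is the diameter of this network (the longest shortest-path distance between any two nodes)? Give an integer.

Eccentricity of each node (its greatest distance to any other): Ana:2, Chen:2, Eli:3, Kofi:3, Mona:3, Nadia:3, Omar:3, Orla:3, Pablo:3, Priya:2, Rhea:3, Theo:2, Ximena:3, Yael:3.
The maximum eccentricity is 3, realized for instance by the pair Kofi–Pablo via Kofi – Ximena – Theo – Pablo. So the diameter is 3.

3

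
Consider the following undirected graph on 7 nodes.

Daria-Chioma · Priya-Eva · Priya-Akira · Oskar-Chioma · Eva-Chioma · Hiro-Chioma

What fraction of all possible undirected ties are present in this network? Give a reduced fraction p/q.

2/7

There are 6 edges and 7 nodes, so the maximum possible is C(7,2) = 21.
Density = 6/21 = 2/7.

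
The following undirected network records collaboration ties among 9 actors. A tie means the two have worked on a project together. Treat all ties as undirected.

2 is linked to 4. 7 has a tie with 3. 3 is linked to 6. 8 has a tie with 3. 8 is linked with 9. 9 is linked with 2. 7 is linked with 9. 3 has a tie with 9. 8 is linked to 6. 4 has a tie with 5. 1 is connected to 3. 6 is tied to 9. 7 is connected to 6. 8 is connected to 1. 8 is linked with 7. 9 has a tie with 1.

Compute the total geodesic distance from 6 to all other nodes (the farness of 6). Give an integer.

Distances from 6: 1:2, 2:2, 3:1, 4:3, 5:4, 7:1, 8:1, 9:1.
Sum = 2 + 2 + 1 + 3 + 4 + 1 + 1 + 1 = 15.

15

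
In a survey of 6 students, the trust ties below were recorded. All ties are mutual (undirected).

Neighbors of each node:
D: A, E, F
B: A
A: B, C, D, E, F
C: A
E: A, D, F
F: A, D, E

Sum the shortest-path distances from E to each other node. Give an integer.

Distances from E: A:1, B:2, C:2, D:1, F:1.
Sum = 1 + 2 + 2 + 1 + 1 = 7.

7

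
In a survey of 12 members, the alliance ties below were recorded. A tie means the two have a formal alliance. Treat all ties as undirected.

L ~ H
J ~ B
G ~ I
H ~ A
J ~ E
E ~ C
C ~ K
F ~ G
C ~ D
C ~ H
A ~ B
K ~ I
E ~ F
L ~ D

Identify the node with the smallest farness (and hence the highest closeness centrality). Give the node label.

C

Farness (sum of distances to all others) for each node — A:30, B:32, C:20, D:28, E:22, F:28, G:34, H:24, I:32, J:28, K:26, L:32.
The smallest farness is 20, for C, so C has the highest closeness.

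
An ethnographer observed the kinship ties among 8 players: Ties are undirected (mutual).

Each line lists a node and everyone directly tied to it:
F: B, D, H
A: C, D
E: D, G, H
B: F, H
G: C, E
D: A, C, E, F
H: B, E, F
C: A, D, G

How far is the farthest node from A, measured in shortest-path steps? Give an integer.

Distances from A: B:3, C:1, D:1, E:2, F:2, G:2, H:3.
The largest is 3 (to B and H), so the eccentricity of A is 3.

3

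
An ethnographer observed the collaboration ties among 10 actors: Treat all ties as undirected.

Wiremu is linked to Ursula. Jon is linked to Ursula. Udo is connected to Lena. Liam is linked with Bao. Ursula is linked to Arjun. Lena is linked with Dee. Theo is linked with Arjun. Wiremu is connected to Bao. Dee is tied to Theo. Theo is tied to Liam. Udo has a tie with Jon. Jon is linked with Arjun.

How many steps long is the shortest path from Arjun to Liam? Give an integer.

One shortest route is Arjun – Theo – Liam, which uses 2 edges, and Arjun and Liam are not directly tied, so nothing shorter exists. So d(Arjun,Liam) = 2.

2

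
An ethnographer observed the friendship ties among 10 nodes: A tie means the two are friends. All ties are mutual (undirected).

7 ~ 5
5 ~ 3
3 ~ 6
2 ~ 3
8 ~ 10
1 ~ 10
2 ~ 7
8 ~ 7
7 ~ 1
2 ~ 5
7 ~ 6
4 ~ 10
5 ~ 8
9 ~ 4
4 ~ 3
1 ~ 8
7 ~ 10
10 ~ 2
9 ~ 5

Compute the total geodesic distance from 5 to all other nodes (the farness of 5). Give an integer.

13

Distances from 5: 1:2, 2:1, 3:1, 4:2, 6:2, 7:1, 8:1, 9:1, 10:2.
Sum = 2 + 1 + 1 + 2 + 2 + 1 + 1 + 1 + 2 = 13.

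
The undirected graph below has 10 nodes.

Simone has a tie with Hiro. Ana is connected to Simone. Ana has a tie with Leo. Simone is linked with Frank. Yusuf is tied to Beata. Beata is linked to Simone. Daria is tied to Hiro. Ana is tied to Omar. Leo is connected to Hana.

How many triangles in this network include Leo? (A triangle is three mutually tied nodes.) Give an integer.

0

Leo's neighbors are Ana and Hana, but none of them are tied to each other, so no triangle contains Leo.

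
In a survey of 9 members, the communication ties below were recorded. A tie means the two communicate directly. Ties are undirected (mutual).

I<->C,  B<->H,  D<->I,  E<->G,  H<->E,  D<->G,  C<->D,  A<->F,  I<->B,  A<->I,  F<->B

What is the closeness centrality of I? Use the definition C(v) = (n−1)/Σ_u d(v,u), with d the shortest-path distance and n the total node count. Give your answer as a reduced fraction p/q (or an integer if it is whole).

8/13

Distances from I: A:1, B:1, C:1, D:1, E:3, F:2, G:2, H:2. Sum = 13.
n = 9, so closeness = 8/13.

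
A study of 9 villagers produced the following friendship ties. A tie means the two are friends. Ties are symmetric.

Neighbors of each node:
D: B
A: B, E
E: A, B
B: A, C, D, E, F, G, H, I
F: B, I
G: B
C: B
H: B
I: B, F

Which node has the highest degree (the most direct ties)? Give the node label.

B

Degrees — A:2, B:8, C:1, D:1, E:2, F:2, G:1, H:1, I:2.
The maximum is 8, attained only by B.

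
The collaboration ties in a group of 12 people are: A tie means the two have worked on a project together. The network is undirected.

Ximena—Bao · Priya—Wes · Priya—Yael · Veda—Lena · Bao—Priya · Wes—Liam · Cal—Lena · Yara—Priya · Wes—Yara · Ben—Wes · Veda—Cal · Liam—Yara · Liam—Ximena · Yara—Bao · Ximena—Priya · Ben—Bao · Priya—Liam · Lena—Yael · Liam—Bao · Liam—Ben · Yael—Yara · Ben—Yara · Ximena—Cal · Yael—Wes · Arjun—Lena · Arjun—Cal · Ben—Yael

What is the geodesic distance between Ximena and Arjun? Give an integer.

One shortest route is Ximena – Cal – Arjun, which uses 2 edges, and Ximena and Arjun are not directly tied, so nothing shorter exists. So d(Ximena,Arjun) = 2.

2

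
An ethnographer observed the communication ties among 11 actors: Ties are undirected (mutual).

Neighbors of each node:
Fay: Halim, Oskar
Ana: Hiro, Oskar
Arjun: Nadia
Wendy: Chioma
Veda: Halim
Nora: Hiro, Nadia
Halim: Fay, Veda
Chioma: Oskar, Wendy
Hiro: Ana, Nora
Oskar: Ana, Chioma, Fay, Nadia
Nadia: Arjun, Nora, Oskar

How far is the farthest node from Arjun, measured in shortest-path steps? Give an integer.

5

Distances from Arjun: Ana:3, Chioma:3, Fay:3, Halim:4, Hiro:3, Nadia:1, Nora:2, Oskar:2, Veda:5, Wendy:4.
The largest is 5 (to Veda), so the eccentricity of Arjun is 5.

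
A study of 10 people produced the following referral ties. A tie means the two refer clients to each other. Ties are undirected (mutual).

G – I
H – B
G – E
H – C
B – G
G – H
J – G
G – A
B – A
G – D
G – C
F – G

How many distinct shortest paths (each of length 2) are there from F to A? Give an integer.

1

The shortest distance is 2, and the only length-2 path is F–G–A. So there is exactly 1 shortest path.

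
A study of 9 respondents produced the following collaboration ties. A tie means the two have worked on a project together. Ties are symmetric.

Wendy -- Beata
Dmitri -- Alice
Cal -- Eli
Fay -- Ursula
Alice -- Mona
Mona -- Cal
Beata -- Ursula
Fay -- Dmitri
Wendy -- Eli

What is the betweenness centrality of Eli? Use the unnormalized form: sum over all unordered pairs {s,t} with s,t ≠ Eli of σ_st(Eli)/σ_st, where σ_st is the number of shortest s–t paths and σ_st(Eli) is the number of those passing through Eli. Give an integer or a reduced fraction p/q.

6

Pairs whose geodesics pass through Eli — Alice–Wendy: 1; Mona–Wendy: 1; Mona–Beata: 1; Cal–Wendy: 1; Cal–Beata: 1; Cal–Ursula: 1.
All other pairs contribute 0.
Summing the contributions gives betweenness(Eli) = 6.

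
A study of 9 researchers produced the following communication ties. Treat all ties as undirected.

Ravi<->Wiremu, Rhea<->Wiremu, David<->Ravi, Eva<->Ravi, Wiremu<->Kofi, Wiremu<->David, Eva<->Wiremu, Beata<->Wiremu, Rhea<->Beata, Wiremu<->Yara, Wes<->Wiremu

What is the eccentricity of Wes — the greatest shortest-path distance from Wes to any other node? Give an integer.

2

Distances from Wes: Beata:2, David:2, Eva:2, Kofi:2, Ravi:2, Rhea:2, Wiremu:1, Yara:2.
The largest is 2 (to Kofi, Rhea, Beata, Yara, David, Ravi, and Eva), so the eccentricity of Wes is 2.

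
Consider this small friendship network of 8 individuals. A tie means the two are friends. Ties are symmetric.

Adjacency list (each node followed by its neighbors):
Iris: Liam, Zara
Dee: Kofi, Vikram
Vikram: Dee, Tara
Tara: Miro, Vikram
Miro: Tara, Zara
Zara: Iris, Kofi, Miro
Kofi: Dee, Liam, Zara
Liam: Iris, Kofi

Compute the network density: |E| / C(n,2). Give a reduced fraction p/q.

There are 9 edges and 8 nodes, so the maximum possible is C(8,2) = 28.
Density = 9/28.

9/28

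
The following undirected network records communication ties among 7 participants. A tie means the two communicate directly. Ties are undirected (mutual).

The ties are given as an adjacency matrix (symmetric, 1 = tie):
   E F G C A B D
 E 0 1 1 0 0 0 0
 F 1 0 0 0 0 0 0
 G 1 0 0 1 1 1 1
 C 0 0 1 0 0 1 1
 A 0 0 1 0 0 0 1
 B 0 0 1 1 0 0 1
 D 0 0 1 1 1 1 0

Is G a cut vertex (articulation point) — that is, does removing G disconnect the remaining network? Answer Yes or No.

Yes

Removing G leaves {E and F} with no path to {A, B, C, and D}, so the network splits into 2 components. G is a cut vertex.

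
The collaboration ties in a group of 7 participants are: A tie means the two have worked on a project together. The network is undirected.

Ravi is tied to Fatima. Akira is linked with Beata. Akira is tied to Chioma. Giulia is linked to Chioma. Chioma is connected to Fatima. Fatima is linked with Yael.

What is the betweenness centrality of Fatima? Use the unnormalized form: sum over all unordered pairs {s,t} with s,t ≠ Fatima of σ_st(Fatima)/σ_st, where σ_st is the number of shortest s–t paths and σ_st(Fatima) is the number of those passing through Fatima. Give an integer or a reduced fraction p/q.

Pairs whose geodesics pass through Fatima — Ravi–Beata: 1; Ravi–Akira: 1; Ravi–Chioma: 1; Ravi–Yael: 1; Ravi–Giulia: 1; Beata–Yael: 1; Akira–Yael: 1; Chioma–Yael: 1; Yael–Giulia: 1.
All other pairs contribute 0.
Summing the contributions gives betweenness(Fatima) = 9.

9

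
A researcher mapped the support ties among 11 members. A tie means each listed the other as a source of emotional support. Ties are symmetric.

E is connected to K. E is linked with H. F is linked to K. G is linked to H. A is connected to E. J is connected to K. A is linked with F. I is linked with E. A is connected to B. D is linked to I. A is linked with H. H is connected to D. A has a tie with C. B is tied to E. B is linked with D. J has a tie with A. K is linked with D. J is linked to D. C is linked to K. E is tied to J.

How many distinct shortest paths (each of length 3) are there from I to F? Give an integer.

The shortest distance is 3. The length-3 paths are: I–D–K–F; I–E–K–F; I–E–A–F.
That gives 3 distinct shortest paths.

3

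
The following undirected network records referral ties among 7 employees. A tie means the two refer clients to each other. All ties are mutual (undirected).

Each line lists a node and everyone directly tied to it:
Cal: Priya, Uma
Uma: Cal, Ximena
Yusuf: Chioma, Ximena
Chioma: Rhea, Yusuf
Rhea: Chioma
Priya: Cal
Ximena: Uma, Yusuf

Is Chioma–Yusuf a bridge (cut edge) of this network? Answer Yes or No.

Without the Chioma–Yusuf edge there is no alternate route between Chioma and Yusuf, so the network disconnects. It is a bridge.

Yes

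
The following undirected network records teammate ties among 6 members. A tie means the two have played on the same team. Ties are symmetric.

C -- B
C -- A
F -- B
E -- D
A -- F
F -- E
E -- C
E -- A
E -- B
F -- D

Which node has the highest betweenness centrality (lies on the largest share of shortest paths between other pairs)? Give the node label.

E

Unnormalized betweenness of each node: A:1/3, B:1/3, C:1/3, D:0, E:8/3, F:4/3.
E has the largest value, 8/3, making it the main broker — the node through which the most shortest paths run.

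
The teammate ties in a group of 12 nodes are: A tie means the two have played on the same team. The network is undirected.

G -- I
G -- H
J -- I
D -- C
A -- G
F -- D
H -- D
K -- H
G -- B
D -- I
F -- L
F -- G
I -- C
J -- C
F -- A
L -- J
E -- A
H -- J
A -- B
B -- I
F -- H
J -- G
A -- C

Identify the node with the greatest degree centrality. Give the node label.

Degrees — A:5, B:3, C:4, D:4, E:1, F:5, G:6, H:5, I:5, J:5, K:1, L:2.
The maximum is 6, attained only by G.

G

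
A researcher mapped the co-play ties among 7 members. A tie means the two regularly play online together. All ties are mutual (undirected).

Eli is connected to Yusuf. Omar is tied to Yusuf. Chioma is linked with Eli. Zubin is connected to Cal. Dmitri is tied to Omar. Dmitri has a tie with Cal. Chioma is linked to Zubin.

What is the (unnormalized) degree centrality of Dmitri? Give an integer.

2

Dmitri is directly tied to Cal and Omar. That is 2 neighbors, so the degree of Dmitri is 2.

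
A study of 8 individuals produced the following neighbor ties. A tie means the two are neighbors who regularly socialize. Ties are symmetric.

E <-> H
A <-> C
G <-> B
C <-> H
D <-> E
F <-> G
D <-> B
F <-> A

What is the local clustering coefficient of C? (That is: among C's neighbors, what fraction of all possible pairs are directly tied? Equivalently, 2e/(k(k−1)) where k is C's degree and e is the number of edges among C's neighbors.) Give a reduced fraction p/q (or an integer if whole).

0

C's neighbors: A and H (k = 2).
Possible neighbor pairs: C(2,2) = 1. Edges among them: none → e = 0.
Clustering(C) = 0/1.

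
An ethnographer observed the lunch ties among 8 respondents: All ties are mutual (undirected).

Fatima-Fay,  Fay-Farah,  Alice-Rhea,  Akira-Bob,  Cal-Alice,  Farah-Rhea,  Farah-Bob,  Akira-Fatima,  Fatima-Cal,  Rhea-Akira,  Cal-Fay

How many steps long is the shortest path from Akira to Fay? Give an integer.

2

One shortest route is Akira – Fatima – Fay, which uses 2 edges, and Akira and Fay are not directly tied, so nothing shorter exists. So d(Akira,Fay) = 2.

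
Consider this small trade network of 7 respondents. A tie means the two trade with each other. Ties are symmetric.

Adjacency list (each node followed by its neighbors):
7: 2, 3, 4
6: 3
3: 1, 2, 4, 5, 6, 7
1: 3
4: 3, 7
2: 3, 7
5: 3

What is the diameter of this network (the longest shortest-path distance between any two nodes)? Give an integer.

Eccentricity of each node (its greatest distance to any other): 1:2, 2:2, 3:1, 4:2, 5:2, 6:2, 7:2.
The maximum eccentricity is 2, realized for instance by the pair 1–6 via 1 – 3 – 6. So the diameter is 2.

2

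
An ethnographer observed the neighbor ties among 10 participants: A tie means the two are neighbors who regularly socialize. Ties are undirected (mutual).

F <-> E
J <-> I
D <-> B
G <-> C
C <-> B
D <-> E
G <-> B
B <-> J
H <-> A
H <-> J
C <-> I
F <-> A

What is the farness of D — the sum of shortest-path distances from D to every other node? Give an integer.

Distances from D: A:3, B:1, C:2, E:1, F:2, G:2, H:3, I:3, J:2.
Sum = 3 + 1 + 2 + 1 + 2 + 2 + 3 + 3 + 2 = 19.

19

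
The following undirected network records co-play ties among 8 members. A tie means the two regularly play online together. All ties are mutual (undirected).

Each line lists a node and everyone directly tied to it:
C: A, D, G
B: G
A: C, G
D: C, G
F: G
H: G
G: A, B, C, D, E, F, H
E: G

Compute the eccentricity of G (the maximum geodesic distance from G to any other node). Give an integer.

1

Distances from G: A:1, B:1, C:1, D:1, E:1, F:1, H:1.
The largest is 1 (to H, D, E, B, A, C, and F), so the eccentricity of G is 1.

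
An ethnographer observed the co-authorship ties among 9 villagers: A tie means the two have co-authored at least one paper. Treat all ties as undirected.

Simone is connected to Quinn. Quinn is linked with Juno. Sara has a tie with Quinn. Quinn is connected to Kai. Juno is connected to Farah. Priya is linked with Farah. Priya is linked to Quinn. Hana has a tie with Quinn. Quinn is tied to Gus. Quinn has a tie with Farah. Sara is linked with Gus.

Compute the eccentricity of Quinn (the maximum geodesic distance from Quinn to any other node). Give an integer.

Distances from Quinn: Farah:1, Gus:1, Hana:1, Juno:1, Kai:1, Priya:1, Sara:1, Simone:1.
The largest is 1 (to Juno, Farah, Kai, Simone, Hana, Gus, Sara, and Priya), so the eccentricity of Quinn is 1.

1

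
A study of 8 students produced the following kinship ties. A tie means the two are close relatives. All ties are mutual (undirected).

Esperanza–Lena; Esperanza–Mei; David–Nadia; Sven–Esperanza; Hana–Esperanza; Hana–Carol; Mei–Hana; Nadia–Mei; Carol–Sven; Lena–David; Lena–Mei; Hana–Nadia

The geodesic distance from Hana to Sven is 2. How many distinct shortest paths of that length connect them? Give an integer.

The shortest distance is 2. The length-2 paths are: Hana–Esperanza–Sven; Hana–Carol–Sven.
That gives 2 distinct shortest paths.

2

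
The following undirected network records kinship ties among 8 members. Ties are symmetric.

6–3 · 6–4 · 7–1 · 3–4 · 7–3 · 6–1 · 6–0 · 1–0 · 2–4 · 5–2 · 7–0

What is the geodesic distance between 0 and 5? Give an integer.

4

One shortest route is 0 – 6 – 4 – 2 – 5, which uses 4 edges, and at distance 3 from 0 we only reach {2}, which does not include 5. So d(0,5) = 4.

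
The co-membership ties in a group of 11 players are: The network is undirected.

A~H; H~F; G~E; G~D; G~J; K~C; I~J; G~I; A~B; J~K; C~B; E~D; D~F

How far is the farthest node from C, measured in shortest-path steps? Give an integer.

Distances from C: A:2, B:1, D:4, E:4, F:4, G:3, H:3, I:3, J:2, K:1.
The largest is 4 (to F, E, and D), so the eccentricity of C is 4.

4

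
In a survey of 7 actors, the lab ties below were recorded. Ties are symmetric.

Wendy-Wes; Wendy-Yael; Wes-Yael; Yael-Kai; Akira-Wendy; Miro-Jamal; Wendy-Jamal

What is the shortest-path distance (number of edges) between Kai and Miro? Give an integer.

One shortest route is Kai – Yael – Wendy – Jamal – Miro, which uses 4 edges, and at distance 3 from Kai we only reach {Akira, Jamal}, which does not include Miro. So d(Kai,Miro) = 4.

4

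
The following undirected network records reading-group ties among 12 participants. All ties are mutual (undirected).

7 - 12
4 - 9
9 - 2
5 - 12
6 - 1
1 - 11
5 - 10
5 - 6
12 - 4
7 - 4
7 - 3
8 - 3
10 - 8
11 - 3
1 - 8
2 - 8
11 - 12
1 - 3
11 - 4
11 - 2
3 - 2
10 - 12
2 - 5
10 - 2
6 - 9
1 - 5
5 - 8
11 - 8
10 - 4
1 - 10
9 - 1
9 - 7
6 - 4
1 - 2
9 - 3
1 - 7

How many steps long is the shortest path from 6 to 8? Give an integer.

2

One shortest route is 6 – 1 – 8, which uses 2 edges, and 6 and 8 are not directly tied, so nothing shorter exists. So d(6,8) = 2.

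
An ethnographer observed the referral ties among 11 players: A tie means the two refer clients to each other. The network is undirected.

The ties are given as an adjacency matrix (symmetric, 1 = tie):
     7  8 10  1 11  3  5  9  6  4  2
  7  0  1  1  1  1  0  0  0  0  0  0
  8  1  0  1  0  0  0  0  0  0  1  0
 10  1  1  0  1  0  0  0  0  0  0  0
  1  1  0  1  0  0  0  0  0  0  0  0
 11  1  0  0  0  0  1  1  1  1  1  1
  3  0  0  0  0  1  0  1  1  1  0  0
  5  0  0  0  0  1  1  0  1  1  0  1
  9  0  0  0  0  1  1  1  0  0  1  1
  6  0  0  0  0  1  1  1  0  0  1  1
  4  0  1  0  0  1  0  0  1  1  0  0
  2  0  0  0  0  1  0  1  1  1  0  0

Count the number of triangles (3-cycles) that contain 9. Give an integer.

6

9's neighbors: 2, 3, 4, 5, and 11.
Neighbor pairs that are themselves tied: 9–2–5; 9–2–11; 9–3–5; 9–3–11; 9–4–11; 9–5–11. Each forms one triangle with 9, for 6 in total.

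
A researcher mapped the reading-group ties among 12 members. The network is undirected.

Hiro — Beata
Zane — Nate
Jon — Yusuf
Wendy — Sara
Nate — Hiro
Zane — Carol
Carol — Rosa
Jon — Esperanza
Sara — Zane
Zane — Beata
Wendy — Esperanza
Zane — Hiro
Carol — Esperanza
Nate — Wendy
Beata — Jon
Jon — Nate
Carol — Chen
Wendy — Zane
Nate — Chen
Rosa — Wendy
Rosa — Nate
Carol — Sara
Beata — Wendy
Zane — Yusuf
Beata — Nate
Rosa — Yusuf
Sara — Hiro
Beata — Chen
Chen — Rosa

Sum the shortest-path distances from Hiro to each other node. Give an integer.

19

Distances from Hiro: Beata:1, Carol:2, Chen:2, Esperanza:3, Jon:2, Nate:1, Rosa:2, Sara:1, Wendy:2, Yusuf:2, Zane:1.
Sum = 1 + 2 + 2 + 3 + 2 + 1 + 2 + 1 + 2 + 2 + 1 = 19.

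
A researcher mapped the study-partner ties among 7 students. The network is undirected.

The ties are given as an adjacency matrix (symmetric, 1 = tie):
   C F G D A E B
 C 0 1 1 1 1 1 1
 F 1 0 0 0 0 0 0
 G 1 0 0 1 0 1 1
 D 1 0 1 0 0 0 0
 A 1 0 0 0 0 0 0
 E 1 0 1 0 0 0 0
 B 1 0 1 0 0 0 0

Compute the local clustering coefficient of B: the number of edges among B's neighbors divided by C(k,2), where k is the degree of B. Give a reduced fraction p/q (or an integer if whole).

B's neighbors: C and G (k = 2).
Possible neighbor pairs: C(2,2) = 1. Edges among them: C–G → e = 1.
Clustering(B) = 1/1.

1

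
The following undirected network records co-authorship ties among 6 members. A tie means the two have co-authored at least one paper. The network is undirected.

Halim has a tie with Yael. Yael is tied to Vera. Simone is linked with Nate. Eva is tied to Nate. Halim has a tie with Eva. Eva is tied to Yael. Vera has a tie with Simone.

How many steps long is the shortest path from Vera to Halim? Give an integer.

2

One shortest route is Vera – Yael – Halim, which uses 2 edges, and Vera and Halim are not directly tied, so nothing shorter exists. So d(Vera,Halim) = 2.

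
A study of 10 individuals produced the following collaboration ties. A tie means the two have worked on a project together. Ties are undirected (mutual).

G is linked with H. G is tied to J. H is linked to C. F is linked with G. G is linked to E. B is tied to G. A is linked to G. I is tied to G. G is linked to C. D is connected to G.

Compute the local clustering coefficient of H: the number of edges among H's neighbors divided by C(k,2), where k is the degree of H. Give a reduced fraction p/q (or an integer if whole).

H's neighbors: C and G (k = 2).
Possible neighbor pairs: C(2,2) = 1. Edges among them: C–G → e = 1.
Clustering(H) = 1/1.

1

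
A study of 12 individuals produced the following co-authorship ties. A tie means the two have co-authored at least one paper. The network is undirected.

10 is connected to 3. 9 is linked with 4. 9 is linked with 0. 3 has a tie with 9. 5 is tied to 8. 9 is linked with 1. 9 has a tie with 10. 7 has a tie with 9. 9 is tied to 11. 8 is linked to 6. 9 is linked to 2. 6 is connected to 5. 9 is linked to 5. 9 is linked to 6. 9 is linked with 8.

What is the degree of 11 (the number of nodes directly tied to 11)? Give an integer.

11 is directly tied to 9. That is 1 neighbor, so the degree of 11 is 1.

1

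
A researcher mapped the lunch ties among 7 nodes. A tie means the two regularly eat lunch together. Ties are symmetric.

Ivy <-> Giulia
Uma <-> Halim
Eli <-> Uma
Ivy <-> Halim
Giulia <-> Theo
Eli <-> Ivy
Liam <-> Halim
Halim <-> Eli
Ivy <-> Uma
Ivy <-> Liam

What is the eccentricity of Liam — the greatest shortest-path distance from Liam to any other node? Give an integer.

3

Distances from Liam: Eli:2, Giulia:2, Halim:1, Ivy:1, Theo:3, Uma:2.
The largest is 3 (to Theo), so the eccentricity of Liam is 3.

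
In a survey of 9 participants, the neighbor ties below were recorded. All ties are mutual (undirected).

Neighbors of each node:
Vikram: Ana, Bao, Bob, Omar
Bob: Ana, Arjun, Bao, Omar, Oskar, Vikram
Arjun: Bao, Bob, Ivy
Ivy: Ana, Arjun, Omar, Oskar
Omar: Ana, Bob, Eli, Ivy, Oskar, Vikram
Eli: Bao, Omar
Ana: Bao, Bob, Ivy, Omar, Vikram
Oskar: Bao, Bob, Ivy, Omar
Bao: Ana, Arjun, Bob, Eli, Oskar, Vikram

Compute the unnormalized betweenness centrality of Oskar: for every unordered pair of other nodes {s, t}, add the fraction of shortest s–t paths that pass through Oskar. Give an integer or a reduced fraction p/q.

Pairs whose geodesics pass through Oskar — Bob–Ivy: 1/4; Ivy–Bao: 1/3; Omar–Bao: 1/5.
All other pairs contribute 0.
Summing the contributions gives betweenness(Oskar) = 47/60.

47/60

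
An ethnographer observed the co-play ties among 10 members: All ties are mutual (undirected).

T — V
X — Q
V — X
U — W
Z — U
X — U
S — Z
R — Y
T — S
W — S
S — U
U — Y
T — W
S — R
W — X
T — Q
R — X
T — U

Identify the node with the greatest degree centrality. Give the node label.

Degrees — Q:2, R:3, S:5, T:5, U:6, V:2, W:4, X:5, Y:2, Z:2.
The maximum is 6, attained only by U.

U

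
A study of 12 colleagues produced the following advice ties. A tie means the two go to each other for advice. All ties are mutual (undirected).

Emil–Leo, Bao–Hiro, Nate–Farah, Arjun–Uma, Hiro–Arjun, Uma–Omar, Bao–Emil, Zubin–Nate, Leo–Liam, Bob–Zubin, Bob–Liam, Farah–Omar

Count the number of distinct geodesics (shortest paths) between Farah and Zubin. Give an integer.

The shortest distance is 2, and the only length-2 path is Farah–Nate–Zubin. So there is exactly 1 shortest path.

1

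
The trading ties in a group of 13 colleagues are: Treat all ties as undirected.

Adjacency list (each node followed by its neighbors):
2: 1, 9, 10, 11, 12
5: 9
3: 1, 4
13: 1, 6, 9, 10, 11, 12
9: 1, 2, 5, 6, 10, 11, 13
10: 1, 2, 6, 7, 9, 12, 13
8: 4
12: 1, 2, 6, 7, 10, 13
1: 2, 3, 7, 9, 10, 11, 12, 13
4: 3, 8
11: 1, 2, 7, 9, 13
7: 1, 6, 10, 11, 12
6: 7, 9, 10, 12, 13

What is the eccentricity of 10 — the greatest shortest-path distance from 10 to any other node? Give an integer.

4

Distances from 10: 1:1, 2:1, 3:2, 4:3, 5:2, 6:1, 7:1, 8:4, 9:1, 11:2, 12:1, 13:1.
The largest is 4 (to 8), so the eccentricity of 10 is 4.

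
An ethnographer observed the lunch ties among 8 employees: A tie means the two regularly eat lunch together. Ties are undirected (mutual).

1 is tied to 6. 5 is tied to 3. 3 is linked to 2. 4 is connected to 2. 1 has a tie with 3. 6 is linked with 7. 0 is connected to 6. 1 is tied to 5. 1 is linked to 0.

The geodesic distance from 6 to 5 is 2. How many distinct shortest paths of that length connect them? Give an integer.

1

The shortest distance is 2, and the only length-2 path is 6–1–5. So there is exactly 1 shortest path.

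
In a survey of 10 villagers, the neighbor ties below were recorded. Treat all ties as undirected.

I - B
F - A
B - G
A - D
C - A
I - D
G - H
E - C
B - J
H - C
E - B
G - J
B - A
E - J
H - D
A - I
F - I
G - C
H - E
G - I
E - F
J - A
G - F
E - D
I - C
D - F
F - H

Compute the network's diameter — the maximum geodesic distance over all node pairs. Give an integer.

2

Eccentricity of each node (its greatest distance to any other): A:2, B:2, C:2, D:2, E:2, F:2, G:2, H:2, I:2, J:2.
The maximum eccentricity is 2, realized for instance by the pair D–C via D – E – C. So the diameter is 2.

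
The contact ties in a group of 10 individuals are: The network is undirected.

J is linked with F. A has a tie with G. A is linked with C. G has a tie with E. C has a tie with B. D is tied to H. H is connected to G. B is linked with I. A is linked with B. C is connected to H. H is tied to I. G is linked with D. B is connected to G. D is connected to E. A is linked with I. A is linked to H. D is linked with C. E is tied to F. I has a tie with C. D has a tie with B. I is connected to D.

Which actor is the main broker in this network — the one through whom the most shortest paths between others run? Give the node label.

Unnormalized betweenness of each node: A:7/10, B:7/10, C:2/5, D:97/10, E:14, F:8, G:32/5, H:7/10, I:2/5, J:0.
E has the largest value, 14, making it the main broker — the node through which the most shortest paths run.

E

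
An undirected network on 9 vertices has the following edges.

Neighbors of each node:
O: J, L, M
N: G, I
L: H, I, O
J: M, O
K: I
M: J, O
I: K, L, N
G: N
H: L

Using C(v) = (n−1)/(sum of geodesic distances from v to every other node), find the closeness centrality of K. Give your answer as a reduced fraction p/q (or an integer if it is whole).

4/11

Distances from K: G:3, H:3, I:1, J:4, L:2, M:4, N:2, O:3. Sum = 22.
n = 9, so closeness = 8/22 = 4/11.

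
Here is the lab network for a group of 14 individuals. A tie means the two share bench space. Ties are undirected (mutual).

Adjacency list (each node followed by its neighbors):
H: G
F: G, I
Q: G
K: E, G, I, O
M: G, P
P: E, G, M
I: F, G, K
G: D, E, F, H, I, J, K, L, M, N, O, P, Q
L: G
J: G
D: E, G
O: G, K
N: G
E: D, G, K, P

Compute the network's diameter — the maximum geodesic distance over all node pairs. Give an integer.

2

Eccentricity of each node (its greatest distance to any other): D:2, E:2, F:2, G:1, H:2, I:2, J:2, K:2, L:2, M:2, N:2, O:2, P:2, Q:2.
The maximum eccentricity is 2, realized for instance by the pair I–O via I – G – O. So the diameter is 2.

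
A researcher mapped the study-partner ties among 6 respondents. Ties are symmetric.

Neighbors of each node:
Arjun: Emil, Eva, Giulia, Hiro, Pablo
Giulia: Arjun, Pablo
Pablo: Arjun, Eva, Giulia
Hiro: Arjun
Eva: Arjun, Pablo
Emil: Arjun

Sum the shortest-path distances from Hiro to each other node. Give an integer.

9

Distances from Hiro: Arjun:1, Emil:2, Eva:2, Giulia:2, Pablo:2.
Sum = 1 + 2 + 2 + 2 + 2 = 9.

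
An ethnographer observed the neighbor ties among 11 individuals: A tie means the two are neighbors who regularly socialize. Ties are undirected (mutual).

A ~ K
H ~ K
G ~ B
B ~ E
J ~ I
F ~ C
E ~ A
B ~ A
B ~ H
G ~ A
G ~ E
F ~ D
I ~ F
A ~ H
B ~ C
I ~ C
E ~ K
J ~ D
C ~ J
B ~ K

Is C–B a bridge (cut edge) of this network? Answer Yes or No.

Yes

Without the C–B edge there is no alternate route between C and B, so the network disconnects. It is a bridge.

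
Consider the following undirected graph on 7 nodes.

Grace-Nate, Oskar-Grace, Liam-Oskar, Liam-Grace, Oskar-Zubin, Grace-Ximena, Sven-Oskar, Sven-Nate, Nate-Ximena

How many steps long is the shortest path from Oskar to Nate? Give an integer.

One shortest route is Oskar – Grace – Nate, which uses 2 edges, and Oskar and Nate are not directly tied, so nothing shorter exists. So d(Oskar,Nate) = 2.

2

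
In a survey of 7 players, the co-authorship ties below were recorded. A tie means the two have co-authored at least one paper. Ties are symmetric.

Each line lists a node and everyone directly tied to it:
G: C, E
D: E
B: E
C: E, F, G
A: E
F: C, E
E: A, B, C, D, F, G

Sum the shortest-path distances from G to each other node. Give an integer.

Distances from G: A:2, B:2, C:1, D:2, E:1, F:2.
Sum = 2 + 2 + 1 + 2 + 1 + 2 = 10.

10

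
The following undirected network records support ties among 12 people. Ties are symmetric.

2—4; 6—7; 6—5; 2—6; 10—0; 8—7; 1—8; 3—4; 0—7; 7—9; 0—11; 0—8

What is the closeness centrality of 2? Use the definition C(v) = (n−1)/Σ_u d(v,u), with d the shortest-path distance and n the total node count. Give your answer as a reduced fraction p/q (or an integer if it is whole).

Distances from 2: 0:3, 1:4, 3:2, 4:1, 5:2, 6:1, 7:2, 8:3, 9:3, 10:4, 11:4. Sum = 29.
n = 12, so closeness = 11/29.

11/29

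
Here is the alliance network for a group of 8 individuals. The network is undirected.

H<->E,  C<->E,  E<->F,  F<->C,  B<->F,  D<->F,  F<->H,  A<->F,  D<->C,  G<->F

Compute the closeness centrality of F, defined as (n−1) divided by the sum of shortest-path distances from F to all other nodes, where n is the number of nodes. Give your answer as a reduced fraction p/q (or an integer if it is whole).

1

Distances from F: A:1, B:1, C:1, D:1, E:1, G:1, H:1. Sum = 7.
n = 8, so closeness = 7/7 = 1.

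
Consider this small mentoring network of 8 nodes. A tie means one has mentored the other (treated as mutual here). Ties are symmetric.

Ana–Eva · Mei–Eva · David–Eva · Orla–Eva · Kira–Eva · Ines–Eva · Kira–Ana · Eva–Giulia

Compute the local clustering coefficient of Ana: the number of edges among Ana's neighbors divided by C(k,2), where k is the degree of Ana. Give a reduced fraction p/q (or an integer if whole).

Ana's neighbors: Eva and Kira (k = 2).
Possible neighbor pairs: C(2,2) = 1. Edges among them: Eva–Kira → e = 1.
Clustering(Ana) = 1/1.

1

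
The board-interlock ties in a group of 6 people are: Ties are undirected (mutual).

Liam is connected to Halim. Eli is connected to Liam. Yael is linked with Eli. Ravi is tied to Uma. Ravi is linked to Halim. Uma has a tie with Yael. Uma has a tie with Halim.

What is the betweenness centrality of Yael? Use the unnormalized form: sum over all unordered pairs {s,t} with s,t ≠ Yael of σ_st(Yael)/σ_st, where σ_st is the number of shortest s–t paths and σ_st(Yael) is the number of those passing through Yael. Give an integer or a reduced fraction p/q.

3/2

Pairs whose geodesics pass through Yael — Ravi–Eli: 1/2; Eli–Uma: 1.
All other pairs contribute 0.
Summing the contributions gives betweenness(Yael) = 3/2.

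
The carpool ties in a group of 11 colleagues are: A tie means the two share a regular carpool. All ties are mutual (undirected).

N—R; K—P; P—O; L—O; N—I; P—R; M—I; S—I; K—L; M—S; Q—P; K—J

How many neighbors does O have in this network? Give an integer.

O is directly tied to L and P. That is 2 neighbors, so the degree of O is 2.

2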